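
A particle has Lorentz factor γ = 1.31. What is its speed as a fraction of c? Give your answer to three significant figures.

0.646c

β = √(1 − 1/γ²) = √(1 − 1/1.7161) = √0.417283 = 0.646.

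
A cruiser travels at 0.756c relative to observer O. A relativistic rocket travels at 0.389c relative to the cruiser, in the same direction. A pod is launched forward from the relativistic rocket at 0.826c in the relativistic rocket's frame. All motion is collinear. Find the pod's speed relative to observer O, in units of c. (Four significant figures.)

First combine the pod and relativistic rocket (S''→S'): u₁ = (0.826 + 0.389)/(1 + 0.826×0.389) = 1.215/1.321314 = 0.91954.
Then combine with the cruiser (S'→S): u = (0.91954 + 0.756)/(1 + 0.91954×0.756) = 1.67554/1.69517224 = 0.98842.

0.9884c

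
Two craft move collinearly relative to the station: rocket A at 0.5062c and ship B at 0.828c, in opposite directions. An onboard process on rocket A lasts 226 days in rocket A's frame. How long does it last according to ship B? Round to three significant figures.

663 days

Speed of rocket A in ship B's frame: u = (v_A + v_B)/(1 + v_A v_B/c²) = (0.5062 + 0.828)/(1 + 0.5062×0.828) = 1.3342/1.4191336 = 0.94015; |u| = 0.94015c.
γ for this relative speed: γ = 1/√(1 − 0.883882) = 2.9346.
The clock on rocket A records proper time, so ship B measures Δt = γΔτ = 2.9346 × 226 = 663 days.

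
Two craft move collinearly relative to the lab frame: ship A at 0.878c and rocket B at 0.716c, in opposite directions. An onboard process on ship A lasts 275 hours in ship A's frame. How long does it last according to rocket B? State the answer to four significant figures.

1340 hours

The velocity of ship A relative to rocket B is (0.878 + 0.716)c / (1 + 0.878×0.716) = 0.97873c; relative speed 0.97873c.
γ for this relative speed: γ = 1/√(1 − 0.957912) = 4.8744.
The clock on ship A records proper time, so rocket B measures Δt = γΔτ = 4.8744 × 275 = 1340 hours.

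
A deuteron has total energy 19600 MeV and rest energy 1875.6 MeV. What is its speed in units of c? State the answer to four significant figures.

0.9954c

γ = E/(mc²) = 19600/1875.6 = 10.45.
β = √(1 − 1/γ²) = √(1 − 0.0091573) = √0.9908427 = 0.9954.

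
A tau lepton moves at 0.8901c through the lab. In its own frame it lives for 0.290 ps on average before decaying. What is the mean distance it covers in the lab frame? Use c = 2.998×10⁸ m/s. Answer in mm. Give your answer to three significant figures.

0.170 mm

γ = 1/√(1 − β²) = 1/√(1 − 0.79227801) = 1/√0.20772199 = 1/0.455765 = 2.1941.
Lab-frame lifetime: Δt = γτ = 2.1941 × 0.290 ps = 0.63629 ps.
Distance: d = vΔt = 0.8901 × 2.998×10⁸ m/s × 6.3629×10^-13 s = 1.70×10^-4 m = 0.170 mm.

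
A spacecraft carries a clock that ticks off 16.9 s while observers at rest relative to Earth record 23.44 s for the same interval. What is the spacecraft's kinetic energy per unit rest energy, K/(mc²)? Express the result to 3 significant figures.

0.387

The time-dilation ratio gives γ = 23.44/16.9 = 1.38698.
K/(mc²) = γ − 1 = 1.38698 − 1 = 0.387.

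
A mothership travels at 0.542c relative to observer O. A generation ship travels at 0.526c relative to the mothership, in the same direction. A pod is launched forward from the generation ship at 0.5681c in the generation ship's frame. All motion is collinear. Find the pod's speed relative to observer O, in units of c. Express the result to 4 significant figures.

Compose velocities in two stages. Stage 1 (into S'): u₁ = (0.5681+0.526)/(1+0.5681×0.526) = 0.84238.
Stage 2 (into S): u = (0.84238+0.542)/(1+0.84238×0.542) = 0.95044, so the speed is 0.9504c.

0.9504c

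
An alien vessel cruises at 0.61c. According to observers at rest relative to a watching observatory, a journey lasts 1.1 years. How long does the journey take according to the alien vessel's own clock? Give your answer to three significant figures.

0.872 years

γ = 1/√(1 − β²) = 1/√(1 − 0.3721) = 1/√0.6279 = 1/0.792401 = 1.262.
The moving clock records proper time: Δτ = Δt/γ = 1.1/1.262 = 0.872 years.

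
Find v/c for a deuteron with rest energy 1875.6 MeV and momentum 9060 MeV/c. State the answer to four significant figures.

βγ = pc/(mc²) = 9060/1875.6 = 4.8305.
Since γ² = 1 + (βγ)² = 24.3337, γ = √24.3337 = 4.93292, and β = (βγ)/γ = 4.8305/4.93292 = 0.9792.

0.9792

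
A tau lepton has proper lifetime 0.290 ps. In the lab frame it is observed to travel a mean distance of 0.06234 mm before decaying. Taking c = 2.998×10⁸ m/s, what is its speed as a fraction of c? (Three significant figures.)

0.583c

Let x = d/(cτ) = 6.234×10^-5 m / (2.998×10⁸ m/s × 2.900×10^-13 s) = 0.71703. Since d = βγcτ, x = βγ = β/√(1−β²).
Solving: β² = x²/(1+x²) = 0.514132/1.514132 = 0.339556, so β = 0.583.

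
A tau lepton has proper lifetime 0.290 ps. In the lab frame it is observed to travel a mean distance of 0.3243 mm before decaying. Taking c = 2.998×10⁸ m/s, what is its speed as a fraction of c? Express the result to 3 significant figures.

0.966c

Lab distance = (lab lifetime)·v = γτ·βc, so βγ = d/(cτ) = 3.243×10^-4/(2.998×10⁸ × 2.900×10^-13) = 3.7301.
With βγ = 3.7301: γ² = 1 + (βγ)² = 14.9136, and β = (βγ)/γ = 3.7301/3.86181 = 0.966.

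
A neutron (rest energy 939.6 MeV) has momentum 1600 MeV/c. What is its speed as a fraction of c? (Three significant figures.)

βγ = pc/(mc²) = 1600/939.6 = 1.7029.
Since γ² = 1 + (βγ)² = 3.89987, γ = √3.89987 = 1.97481, and β = (βγ)/γ = 1.7029/1.97481 = 0.862.

0.862c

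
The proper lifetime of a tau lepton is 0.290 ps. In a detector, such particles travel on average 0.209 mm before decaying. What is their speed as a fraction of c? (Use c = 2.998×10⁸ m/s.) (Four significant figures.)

0.9233c

Let x = d/(cτ) = 2.090×10^-4 m / (2.998×10⁸ m/s × 2.900×10^-13 s) = 2.4039. Since d = βγcτ, x = βγ = β/√(1−β²).
Solving: β² = x²/(1+x²) = 5.77874/6.77874 = 0.85248, so β = 0.9233.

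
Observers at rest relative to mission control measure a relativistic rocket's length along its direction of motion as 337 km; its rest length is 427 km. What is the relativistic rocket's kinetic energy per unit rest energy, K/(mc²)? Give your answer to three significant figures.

0.267

Length contraction gives γ = L₀/L = 427/337 = 1.26706.
Since K = (γ−1)mc², K/(mc²) = 1.26706 − 1 = 0.267.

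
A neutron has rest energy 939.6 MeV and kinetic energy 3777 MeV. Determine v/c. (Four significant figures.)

γ = 1 + K/(mc²) = 1 + 3777/939.6 = 5.0198.
β = √(1 − 1/γ²) = √(1 − 0.0396851) = √0.9603149 = 0.9800.

0.9800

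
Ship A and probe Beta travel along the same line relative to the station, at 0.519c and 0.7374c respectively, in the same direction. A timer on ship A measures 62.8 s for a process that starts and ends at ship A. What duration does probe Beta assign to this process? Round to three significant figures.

Transform ship A's velocity into probe Beta's frame: (0.519 − 0.7374)/(1 − 0.519·0.7374) = −0.2184/0.6172894, so the relative speed is 0.3538c.
γ for this relative speed: γ = 1/√(1 − 0.125174) = 1.0692.
Ship A's interval is proper; time dilation gives Δt_B = γΔτ = 1.0692 × 62.8 s = 67.1 s.

67.1 s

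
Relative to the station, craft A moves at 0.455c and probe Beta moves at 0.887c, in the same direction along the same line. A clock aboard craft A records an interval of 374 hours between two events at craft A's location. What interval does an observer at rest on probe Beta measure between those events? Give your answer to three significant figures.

542 hours

Transform craft A's velocity into probe Beta's frame: (0.455 − 0.887)/(1 − 0.455·0.887) = −0.432/0.596415, so the relative speed is 0.72433c.
At |u| = 0.72433c, γ = (1 − 0.524654)^(−1/2) = 1.4504.
The clock on craft A records proper time, so probe Beta measures Δt = γΔτ = 1.4504 × 374 = 542 hours.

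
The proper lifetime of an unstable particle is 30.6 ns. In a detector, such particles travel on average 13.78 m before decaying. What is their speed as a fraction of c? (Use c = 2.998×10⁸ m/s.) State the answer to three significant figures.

0.832c

Lab distance = (lab lifetime)·v = γτ·βc, so βγ = d/(cτ) = 13.78/(2.998×10⁸ × 3.060×10^-8) = 1.5021.
With βγ = 1.5021: γ² = 1 + (βγ)² = 3.2563, and β = (βγ)/γ = 1.5021/1.80452 = 0.832.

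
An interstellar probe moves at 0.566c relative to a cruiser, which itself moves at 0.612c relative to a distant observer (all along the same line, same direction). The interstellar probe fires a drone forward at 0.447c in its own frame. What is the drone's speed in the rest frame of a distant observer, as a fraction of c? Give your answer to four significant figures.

0.9503c

First combine the drone and interstellar probe (S''→S'): u₁ = (0.447 + 0.566)/(1 + 0.447×0.566) = 1.013/1.253002 = 0.80846.
Then combine with the cruiser (S'→S): u = (0.80846 + 0.612)/(1 + 0.80846×0.612) = 1.42046/1.49477752 = 0.95028.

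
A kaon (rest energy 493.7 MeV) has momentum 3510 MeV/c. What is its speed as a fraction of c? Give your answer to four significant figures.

0.9903c

pc/(mc²) = 3510/493.7 = 7.1096 = βγ = β/√(1−β²).
So β² = x²/(1 + x²) with x = 7.1096: x² = 50.5464, β² = 50.5464/51.5464 = 0.9806, β = 0.9903.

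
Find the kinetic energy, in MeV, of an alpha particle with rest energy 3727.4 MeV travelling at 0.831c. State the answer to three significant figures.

2970 MeV

γ = 1/√(1 − β²) = 1/√(1 − 0.690561) = 1/√0.309439 = 1/0.556272 = 1.79768.
Kinetic energy: K = (γ − 1)mc² = (1.79768 − 1) × 3727.4 MeV = 0.79768 × 3727.4 = 2970 MeV.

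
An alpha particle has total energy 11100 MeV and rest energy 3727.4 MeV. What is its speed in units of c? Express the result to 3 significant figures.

0.942c

Total energy E = γmc² gives γ = 11100/3727.4 = 2.9779.
Hence β = √(1 − 1/γ²) = √(1 − 0.112766) = √0.887234 = 0.942.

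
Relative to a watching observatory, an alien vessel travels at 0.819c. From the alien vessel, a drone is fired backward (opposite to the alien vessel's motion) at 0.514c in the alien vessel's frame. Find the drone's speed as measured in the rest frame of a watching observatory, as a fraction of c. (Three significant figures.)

Relativistic velocity addition: u = (u' + v)/(1 + u'v/c²), with u' = −0.514c and v = 0.819c.
Numerator: −0.514 + 0.819 = 0.305. Denominator: 1 + (−0.514)(0.819) = 0.579034.
u = 0.305/0.579034 = 0.52674, so the speed is 0.527c.

0.527c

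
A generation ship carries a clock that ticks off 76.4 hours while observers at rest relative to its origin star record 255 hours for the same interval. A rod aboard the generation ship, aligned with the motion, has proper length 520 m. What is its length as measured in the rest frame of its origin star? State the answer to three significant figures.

156 m

γ = Δt/Δτ = 255/76.4 = 3.3377.
The rod contracts by the same γ: 520 m / 3.3377 = 156 m.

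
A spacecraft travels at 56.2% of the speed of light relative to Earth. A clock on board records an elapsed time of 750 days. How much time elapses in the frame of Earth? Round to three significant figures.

907 days

γ = 1/√(1 − β²) = 1/√(1 − 0.315844) = 1/√0.684156 = 1/0.827137 = 1.209.
Time dilation: Δt = γ·Δτ = 1.209 × 750 = 907 days.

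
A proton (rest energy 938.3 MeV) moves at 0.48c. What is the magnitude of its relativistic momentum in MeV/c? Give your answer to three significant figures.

513 MeV/c

With β = 0.48, γ = 1/√(1 − 0.48²) = 1/√0.7696 = 1.1399.
Momentum: p = γβ·mc = 1.1399 × 0.48 × 938.3 MeV/c = 513 MeV/c.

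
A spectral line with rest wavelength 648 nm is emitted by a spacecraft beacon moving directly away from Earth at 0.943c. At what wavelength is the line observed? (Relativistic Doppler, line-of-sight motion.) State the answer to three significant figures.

Relativistic Doppler for wavelength: λ_obs = λ_src · √((1+β)/(1−β)).
With β = 0.943: factor = √(1.943/0.057) = 5.8385.
λ_obs = 648 × 5.8385 = 3780 nm.

3780 nm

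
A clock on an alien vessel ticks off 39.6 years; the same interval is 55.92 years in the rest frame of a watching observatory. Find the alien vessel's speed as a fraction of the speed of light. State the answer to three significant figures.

γ = Δt/Δτ = 55.92/39.6 = 1.4121.
β = √(1 − 1/γ²) = √(1 − 0.501498) = √0.498502 = 0.706.

0.706c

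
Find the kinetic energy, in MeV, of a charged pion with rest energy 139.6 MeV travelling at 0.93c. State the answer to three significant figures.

240 MeV

γ = 1/√(1 − β²) = 1/√(1 − 0.8649) = 1/√0.1351 = 1/0.36756 = 2.7206.
Kinetic energy: K = (γ − 1)mc² = (2.7206 − 1) × 139.6 MeV = 1.7206 × 139.6 = 240 MeV.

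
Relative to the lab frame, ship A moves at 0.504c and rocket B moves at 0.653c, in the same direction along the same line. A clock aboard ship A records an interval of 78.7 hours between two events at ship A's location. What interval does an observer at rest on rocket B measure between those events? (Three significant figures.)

80.7 hours

Transform ship A's velocity into rocket B's frame: (0.504 − 0.653)/(1 − 0.504·0.653) = −0.149/0.670888, so the relative speed is 0.22209c.
At |u| = 0.22209c, γ = (1 − 0.049324)^(−1/2) = 1.0256.
Ship A's interval is proper; time dilation gives Δt_B = γΔτ = 1.0256 × 78.7 hours = 80.7 hours.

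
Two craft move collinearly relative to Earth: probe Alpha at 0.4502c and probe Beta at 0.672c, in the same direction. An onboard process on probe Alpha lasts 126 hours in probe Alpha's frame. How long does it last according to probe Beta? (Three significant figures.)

133 hours

The velocity of probe Alpha relative to probe Beta is (0.4502 − 0.672)c / (1 − 0.4502×0.672) = −0.31801c; relative speed 0.31801c.
γ for this relative speed: γ = 1/√(1 − 0.10113) = 1.0548.
Probe Alpha's interval is proper; time dilation gives Δt_B = γΔτ = 1.0548 × 126 hours = 133 hours.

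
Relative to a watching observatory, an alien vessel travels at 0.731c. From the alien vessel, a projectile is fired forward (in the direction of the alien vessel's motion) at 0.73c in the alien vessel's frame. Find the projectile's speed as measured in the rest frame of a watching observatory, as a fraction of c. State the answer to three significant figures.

In units of c, u = (u' + v)/(1 + u'v) with u' = 0.73 and v = 0.731.
Numerator: 0.73 + 0.731 = 1.461. Denominator: 1 + (0.73)(0.731) = 1.53363.
u = 1.461/1.53363 = 0.95264, so the speed is 0.953c.

0.953c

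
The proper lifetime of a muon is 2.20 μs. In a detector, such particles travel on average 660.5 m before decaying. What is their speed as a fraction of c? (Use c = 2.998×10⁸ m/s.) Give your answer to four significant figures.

0.7076c

Let x = d/(cτ) = 660.5 m / (2.998×10⁸ m/s × 2.200×10^-6 s) = 1.0014. Since d = βγcτ, x = βγ = β/√(1−β²).
Solving: β² = x²/(1+x²) = 1.0028/2.0028 = 0.500699, so β = 0.7076.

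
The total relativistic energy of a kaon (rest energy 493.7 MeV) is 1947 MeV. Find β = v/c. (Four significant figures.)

0.9673

γ = E/(mc²) = 1947/493.7 = 3.9437.
β = √(1 − 1/γ²) = √(1 − 0.0642972) = √0.9357028 = 0.9673.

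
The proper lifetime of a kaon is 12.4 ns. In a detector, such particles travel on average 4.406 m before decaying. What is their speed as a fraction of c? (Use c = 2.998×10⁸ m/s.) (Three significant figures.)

0.764c

d = βγcτ ⇒ βγ = d/(cτ) = 4.406 m / (3.71752 m) = 1.1852.
β = (βγ)/√(1+(βγ)²) = 1.1852/√2.4047 = 0.764.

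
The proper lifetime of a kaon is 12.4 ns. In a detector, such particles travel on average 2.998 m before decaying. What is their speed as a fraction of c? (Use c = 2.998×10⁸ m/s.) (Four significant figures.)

d = βγcτ ⇒ βγ = d/(cτ) = 2.998 m / (3.71752 m) = 0.80645.
β = (βγ)/√(1+(βγ)²) = 0.80645/√1.650362 = 0.6278.

0.6278c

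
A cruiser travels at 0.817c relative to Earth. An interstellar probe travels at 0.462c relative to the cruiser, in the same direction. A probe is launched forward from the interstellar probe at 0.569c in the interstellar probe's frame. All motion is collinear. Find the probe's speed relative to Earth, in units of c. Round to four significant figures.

Compose velocities in two stages. Stage 1 (into S'): u₁ = (0.569+0.462)/(1+0.569×0.462) = 0.81639.
Stage 2 (into S): u = (0.81639+0.817)/(1+0.81639×0.817) = 0.97984, so the speed is 0.9798c.

0.9798c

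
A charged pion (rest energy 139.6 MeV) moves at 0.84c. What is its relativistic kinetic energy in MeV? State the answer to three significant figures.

118 MeV

Lorentz factor: γ = (1 − 0.7056)^(−1/2) = 1.84302.
Kinetic energy: K = (γ − 1)mc² = (1.84302 − 1) × 139.6 MeV = 0.84302 × 139.6 = 118 MeV.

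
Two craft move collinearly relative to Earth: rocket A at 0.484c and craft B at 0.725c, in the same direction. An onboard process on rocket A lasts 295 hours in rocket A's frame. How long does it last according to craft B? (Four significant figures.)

317.7 hours

Transform rocket A's velocity into craft B's frame: (0.484 − 0.725)/(1 − 0.484·0.725) = −0.241/0.6491, so the relative speed is 0.37128c.
γ for this relative speed: γ = 1/√(1 − 0.137849) = 1.077.
Rocket A's interval is proper; time dilation gives Δt_B = γΔτ = 1.077 × 295 hours = 317.7 hours.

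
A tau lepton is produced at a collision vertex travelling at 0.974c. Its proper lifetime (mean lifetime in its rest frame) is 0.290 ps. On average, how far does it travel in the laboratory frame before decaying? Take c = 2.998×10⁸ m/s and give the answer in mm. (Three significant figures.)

0.374 mm

Lorentz factor: γ = (1 − 0.948676)^(−1/2) = 4.4141.
Lab-frame lifetime: Δt = γτ = 4.4141 × 0.290 ps = 1.2801 ps.
Distance: d = vΔt = 0.974 × 2.998×10⁸ m/s × 1.2801×10^-12 s = 3.74×10^-4 m = 0.374 mm.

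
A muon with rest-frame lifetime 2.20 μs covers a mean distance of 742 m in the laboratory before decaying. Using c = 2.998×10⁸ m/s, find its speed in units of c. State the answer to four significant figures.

Lab distance = (lab lifetime)·v = γτ·βc, so βγ = d/(cτ) = 742.0/(2.998×10⁸ × 2.200×10^-6) = 1.125.
With βγ = 1.125: γ² = 1 + (βγ)² = 2.26562, and β = (βγ)/γ = 1.125/1.5052 = 0.7474.

0.7474c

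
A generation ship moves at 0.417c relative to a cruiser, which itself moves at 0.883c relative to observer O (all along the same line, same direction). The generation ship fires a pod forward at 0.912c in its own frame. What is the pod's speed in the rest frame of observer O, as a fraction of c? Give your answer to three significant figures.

0.998c

First combine the pod and generation ship (S''→S'): u₁ = (0.912 + 0.417)/(1 + 0.912×0.417) = 1.329/1.380304 = 0.96283.
Then combine with the cruiser (S'→S): u = (0.96283 + 0.883)/(1 + 0.96283×0.883) = 1.84583/1.85017889 = 0.99765.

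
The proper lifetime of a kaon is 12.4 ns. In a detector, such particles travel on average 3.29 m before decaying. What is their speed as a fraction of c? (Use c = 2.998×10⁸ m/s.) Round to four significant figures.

0.6627c

d = βγcτ ⇒ βγ = d/(cτ) = 3.290 m / (3.71752 m) = 0.885.
β = (βγ)/√(1+(βγ)²) = 0.885/√1.783225 = 0.6627.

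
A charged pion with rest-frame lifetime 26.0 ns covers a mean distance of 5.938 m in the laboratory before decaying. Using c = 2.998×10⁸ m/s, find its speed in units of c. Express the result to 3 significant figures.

0.606c

d = βγcτ ⇒ βγ = d/(cτ) = 5.938 m / (7.7948 m) = 0.76179.
β = (βγ)/√(1+(βγ)²) = 0.76179/√1.580324 = 0.606.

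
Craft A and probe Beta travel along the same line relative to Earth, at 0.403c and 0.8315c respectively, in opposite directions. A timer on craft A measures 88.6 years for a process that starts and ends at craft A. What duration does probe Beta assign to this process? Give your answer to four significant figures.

The velocity of craft A relative to probe Beta is (0.403 + 0.8315)c / (1 + 0.403×0.8315) = 0.92465c; relative speed 0.92465c.
At |u| = 0.92465c, γ = (1 − 0.854978)^(−1/2) = 2.6259.
The clock on craft A records proper time, so probe Beta measures Δt = γΔτ = 2.6259 × 88.6 = 232.7 years.

232.7 years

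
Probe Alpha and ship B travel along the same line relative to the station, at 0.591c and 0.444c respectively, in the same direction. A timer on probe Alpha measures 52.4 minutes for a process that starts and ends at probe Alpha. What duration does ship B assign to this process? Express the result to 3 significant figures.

The velocity of probe Alpha relative to ship B is (0.591 − 0.444)c / (1 − 0.591×0.444) = 0.1993c; relative speed 0.1993c.
At |u| = 0.1993c, γ = (1 − 0.0397205)^(−1/2) = 1.0205.
Probe Alpha's interval is proper; time dilation gives Δt_B = γΔτ = 1.0205 × 52.4 minutes = 53.5 minutes.

53.5 minutes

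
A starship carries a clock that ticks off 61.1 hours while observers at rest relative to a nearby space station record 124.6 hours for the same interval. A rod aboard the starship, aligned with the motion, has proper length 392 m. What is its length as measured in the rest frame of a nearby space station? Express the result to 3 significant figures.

From Δt = γΔτ: γ = 124.6/61.1 = 2.03928.
The rod contracts by the same γ: 392 m / 2.03928 = 192 m.

192 m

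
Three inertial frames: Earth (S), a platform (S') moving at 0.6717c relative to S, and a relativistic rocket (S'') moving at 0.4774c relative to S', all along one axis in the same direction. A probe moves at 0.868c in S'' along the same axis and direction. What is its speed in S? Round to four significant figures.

Apply u = (u'+v)/(1+u'v) twice. Probe in the platform frame: (0.868+0.4774)/(1+0.868·0.4774) = 1.3454/1.4143832 = 0.95123c.
That velocity, transformed to the rest frame of Earth: (0.95123+0.6717)/(1+0.95123·0.6717) = 1.62293/1.638941191 = 0.99023c.

0.9902c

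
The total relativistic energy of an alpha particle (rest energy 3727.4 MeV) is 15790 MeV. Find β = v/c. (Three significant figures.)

Total energy E = γmc² gives γ = 15790/3727.4 = 4.2362.
Hence β = √(1 − 1/γ²) = √(1 − 0.0557246) = √0.9442754 = 0.972.

0.972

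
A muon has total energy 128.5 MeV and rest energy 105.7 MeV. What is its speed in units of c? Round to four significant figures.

γ = E/(mc²) = 128.5/105.7 = 1.2157.
β = √(1 − 1/γ²) = √(1 − 0.676624) = √0.323376 = 0.5687.

0.5687c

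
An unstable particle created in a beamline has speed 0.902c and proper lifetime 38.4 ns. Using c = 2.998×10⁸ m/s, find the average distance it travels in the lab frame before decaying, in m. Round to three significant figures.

24.1 m

γ = 1/√(1 − β²) = 1/√(1 − 0.813604) = 1/√0.186396 = 1/0.431736 = 2.3162.
Lab-frame lifetime: Δt = γτ = 2.3162 × 38.4 ns = 88.942 ns.
Distance: d = vΔt = 0.902 × 2.998×10⁸ m/s × 8.8942×10^-8 s = 24.1 m.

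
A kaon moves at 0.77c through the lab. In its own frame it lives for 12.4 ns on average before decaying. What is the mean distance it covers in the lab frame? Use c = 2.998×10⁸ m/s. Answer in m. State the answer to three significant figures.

4.49 m

Lorentz factor: γ = (1 − 0.5929)^(−1/2) = 1.5673.
Lab-frame lifetime: Δt = γτ = 1.5673 × 12.4 ns = 19.435 ns.
Distance: d = vΔt = 0.77 × 2.998×10⁸ m/s × 1.9435×10^-8 s = 4.49 m.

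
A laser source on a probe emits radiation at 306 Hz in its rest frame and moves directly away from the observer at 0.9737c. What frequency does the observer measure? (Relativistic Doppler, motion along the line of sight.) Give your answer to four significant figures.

Relativistic Doppler (source moving away): f_obs = f_src · √((1−β)/(1+β)).
With β = 0.9737: factor = √(0.0263/1.9737) = 0.11543.
f_obs = 306 × 0.11543 = 35.32 Hz.

35.32 Hz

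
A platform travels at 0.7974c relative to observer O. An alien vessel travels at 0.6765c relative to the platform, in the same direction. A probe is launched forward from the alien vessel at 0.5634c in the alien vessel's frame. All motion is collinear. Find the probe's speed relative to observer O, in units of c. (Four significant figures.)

First combine the probe and alien vessel (S''→S'): u₁ = (0.5634 + 0.6765)/(1 + 0.5634×0.6765) = 1.2399/1.3811401 = 0.89774.
Then combine with the platform (S'→S): u = (0.89774 + 0.7974)/(1 + 0.89774×0.7974) = 1.69514/1.715857876 = 0.98793.

0.9879c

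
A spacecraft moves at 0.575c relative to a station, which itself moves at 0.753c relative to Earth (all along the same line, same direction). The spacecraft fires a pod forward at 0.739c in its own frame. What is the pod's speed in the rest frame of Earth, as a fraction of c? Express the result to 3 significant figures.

First combine the pod and spacecraft (S''→S'): u₁ = (0.739 + 0.575)/(1 + 0.739×0.575) = 1.314/1.424925 = 0.92215.
Then combine with the station (S'→S): u = (0.92215 + 0.753)/(1 + 0.92215×0.753) = 1.67515/1.69437895 = 0.98865.

0.989c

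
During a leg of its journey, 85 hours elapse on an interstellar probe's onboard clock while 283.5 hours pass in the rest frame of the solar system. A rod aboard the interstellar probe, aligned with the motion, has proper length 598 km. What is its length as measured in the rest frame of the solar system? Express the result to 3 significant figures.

γ = Δt/Δτ = 283.5/85 = 3.33529.
The rod contracts by the same γ: 598 km / 3.33529 = 179 km.

179 km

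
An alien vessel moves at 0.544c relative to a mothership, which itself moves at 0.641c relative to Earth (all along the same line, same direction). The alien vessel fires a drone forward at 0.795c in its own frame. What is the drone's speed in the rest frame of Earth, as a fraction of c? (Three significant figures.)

Apply u = (u'+v)/(1+u'v) twice. Drone in the mothership frame: (0.795+0.544)/(1+0.795·0.544) = 1.339/1.43248 = 0.93474c.
That velocity, transformed to the rest frame of Earth: (0.93474+0.641)/(1+0.93474·0.641) = 1.57574/1.59916834 = 0.98535c.

0.985c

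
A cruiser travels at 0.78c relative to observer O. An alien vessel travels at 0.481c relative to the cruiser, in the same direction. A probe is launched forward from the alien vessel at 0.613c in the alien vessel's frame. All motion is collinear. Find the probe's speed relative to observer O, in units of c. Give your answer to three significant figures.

First combine the probe and alien vessel (S''→S'): u₁ = (0.613 + 0.481)/(1 + 0.613×0.481) = 1.094/1.294853 = 0.84488.
Then combine with the cruiser (S'→S): u = (0.84488 + 0.78)/(1 + 0.84488×0.78) = 1.62488/1.6590064 = 0.97943.

0.979c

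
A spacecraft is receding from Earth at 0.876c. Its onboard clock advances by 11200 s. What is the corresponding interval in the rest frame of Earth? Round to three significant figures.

With β = 0.876, γ = 1/√(1 − 0.876²) = 1/√0.232624 = 2.0734.
Time dilation: Δt = γ·Δτ = 2.0734 × 11200 = 23200 s.

23200 s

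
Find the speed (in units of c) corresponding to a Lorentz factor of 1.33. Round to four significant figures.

0.6593c

β = √(1 − 1/γ²) = √(1 − 1/1.7689) = √0.434677 = 0.6593.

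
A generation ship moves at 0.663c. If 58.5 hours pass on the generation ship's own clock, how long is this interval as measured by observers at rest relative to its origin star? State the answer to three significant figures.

78.1 hours

Lorentz factor: γ = (1 − 0.439569)^(−1/2) = 1.3358.
The onboard clock measures proper time, so the interval in the rest frame of its origin star is dilated: Δt = γ·Δτ = 1.3358 × 58.5 hours = 78.1 hours.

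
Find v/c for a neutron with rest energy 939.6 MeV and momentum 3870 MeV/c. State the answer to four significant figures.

0.9718

pc/(mc²) = 3870/939.6 = 4.1188 = βγ = β/√(1−β²).
So β² = x²/(1 + x²) with x = 4.1188: x² = 16.9645, β² = 16.9645/17.9645 = 0.944335, β = 0.9718.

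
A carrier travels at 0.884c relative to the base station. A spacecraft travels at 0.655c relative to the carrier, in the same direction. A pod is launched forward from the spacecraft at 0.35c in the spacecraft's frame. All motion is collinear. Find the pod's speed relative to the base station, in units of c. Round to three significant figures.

0.988c

First combine the pod and spacecraft (S''→S'): u₁ = (0.35 + 0.655)/(1 + 0.35×0.655) = 1.005/1.22925 = 0.81757.
Then combine with the carrier (S'→S): u = (0.81757 + 0.884)/(1 + 0.81757×0.884) = 1.70157/1.72273188 = 0.98772.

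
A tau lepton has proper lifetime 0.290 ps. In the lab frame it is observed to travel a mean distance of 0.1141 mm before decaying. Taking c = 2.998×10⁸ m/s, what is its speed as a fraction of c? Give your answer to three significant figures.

Let x = d/(cτ) = 1.141×10^-4 m / (2.998×10⁸ m/s × 2.900×10^-13 s) = 1.3124. Since d = βγcτ, x = βγ = β/√(1−β²).
Solving: β² = x²/(1+x²) = 1.72239/2.72239 = 0.632676, so β = 0.795.

0.795c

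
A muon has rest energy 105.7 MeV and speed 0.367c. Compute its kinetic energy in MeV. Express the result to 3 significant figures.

7.93 MeV

γ = 1/√(1 − β²) = 1/√(1 − 0.134689) = 1/√0.865311 = 1/0.930221 = 1.075013.
Kinetic energy: K = (γ − 1)mc² = (1.075013 − 1) × 105.7 MeV = 0.075013 × 105.7 = 7.93 MeV.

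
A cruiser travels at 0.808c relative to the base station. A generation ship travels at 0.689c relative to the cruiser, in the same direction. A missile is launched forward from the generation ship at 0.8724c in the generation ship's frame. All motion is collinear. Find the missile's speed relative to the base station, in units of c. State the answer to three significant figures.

First combine the missile and generation ship (S''→S'): u₁ = (0.8724 + 0.689)/(1 + 0.8724×0.689) = 1.5614/1.6010836 = 0.97521.
Then combine with the cruiser (S'→S): u = (0.97521 + 0.808)/(1 + 0.97521×0.808) = 1.78321/1.78796968 = 0.99734.

0.997c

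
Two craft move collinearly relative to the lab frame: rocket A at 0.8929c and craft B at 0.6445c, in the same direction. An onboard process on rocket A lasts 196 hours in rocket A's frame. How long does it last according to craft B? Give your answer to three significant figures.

Speed of rocket A in craft B's frame: u = (v_A − v_B)/(1 − v_A v_B/c²) = (0.8929 − 0.6445)/(1 − 0.8929×0.6445) = 0.2484/0.42452595 = 0.58512; |u| = 0.58512c.
γ for this relative speed: γ = 1/√(1 − 0.342365) = 1.2331.
The clock on rocket A records proper time, so craft B measures Δt = γΔτ = 1.2331 × 196 = 242 hours.

242 hours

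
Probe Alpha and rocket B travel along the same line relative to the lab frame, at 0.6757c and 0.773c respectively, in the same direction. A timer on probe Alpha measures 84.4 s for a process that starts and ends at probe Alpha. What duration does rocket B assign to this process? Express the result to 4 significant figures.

Transform probe Alpha's velocity into rocket B's frame: (0.6757 − 0.773)/(1 − 0.6757·0.773) = −0.0973/0.4776839, so the relative speed is 0.20369c.
γ for this relative speed: γ = 1/√(1 − 0.0414896) = 1.0214.
Probe Alpha's interval is proper; time dilation gives Δt_B = γΔτ = 1.0214 × 84.4 s = 86.21 s.

86.21 s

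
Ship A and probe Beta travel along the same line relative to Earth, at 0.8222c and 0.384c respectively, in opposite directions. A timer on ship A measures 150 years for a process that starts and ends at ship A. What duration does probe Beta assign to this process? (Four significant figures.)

375.5 years

Transform ship A's velocity into probe Beta's frame: (0.8222 + 0.384)/(1 + 0.8222·0.384) = 1.2062/1.3157248, so the relative speed is 0.91676c.
At |u| = 0.91676c, γ = (1 − 0.840449)^(−1/2) = 2.5035.
Ship A's interval is proper; time dilation gives Δt_B = γΔτ = 2.5035 × 150 years = 375.5 years.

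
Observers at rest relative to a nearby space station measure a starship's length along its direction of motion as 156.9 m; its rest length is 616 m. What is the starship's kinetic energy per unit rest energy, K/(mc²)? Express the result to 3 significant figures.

2.93

From L = L₀/γ: γ = 616/156.9 = 3.92607.
Since K = (γ−1)mc², K/(mc²) = 3.92607 − 1 = 2.93.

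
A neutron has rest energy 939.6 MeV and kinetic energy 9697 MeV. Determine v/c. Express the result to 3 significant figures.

0.996

K = (γ−1)mc², so γ = 1 + 9697/939.6 = 11.32.
Then v/c = √(1 − γ⁻²) = √(1 − 0.00780382) = √0.99219618 = 0.996.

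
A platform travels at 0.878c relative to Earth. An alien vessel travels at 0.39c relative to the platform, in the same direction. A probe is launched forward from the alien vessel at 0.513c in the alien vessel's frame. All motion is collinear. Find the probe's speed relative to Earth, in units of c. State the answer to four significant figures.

Apply u = (u'+v)/(1+u'v) twice. Probe in the platform frame: (0.513+0.39)/(1+0.513·0.39) = 0.903/1.20007 = 0.75246c.
That velocity, transformed to the rest frame of Earth: (0.75246+0.878)/(1+0.75246·0.878) = 1.63046/1.66065988 = 0.98181c.

0.9818c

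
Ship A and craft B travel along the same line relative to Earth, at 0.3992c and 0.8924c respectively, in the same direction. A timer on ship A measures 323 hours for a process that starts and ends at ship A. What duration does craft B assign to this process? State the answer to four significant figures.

The velocity of ship A relative to craft B is (0.3992 − 0.8924)c / (1 − 0.3992×0.8924) = −0.76613c; relative speed 0.76613c.
γ for this relative speed: γ = 1/√(1 − 0.586955) = 1.556.
The clock on ship A records proper time, so craft B measures Δt = γΔτ = 1.556 × 323 = 502.6 hours.

502.6 hours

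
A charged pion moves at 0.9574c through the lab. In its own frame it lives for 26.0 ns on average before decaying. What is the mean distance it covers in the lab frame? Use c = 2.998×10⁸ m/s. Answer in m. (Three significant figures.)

Lorentz factor: γ = (1 − 0.91661476)^(−1/2) = 3.463.
Lab-frame lifetime: Δt = γτ = 3.463 × 26.0 ns = 90.038 ns.
Distance: d = vΔt = 0.9574 × 2.998×10⁸ m/s × 9.0038×10^-8 s = 25.8 m.

25.8 m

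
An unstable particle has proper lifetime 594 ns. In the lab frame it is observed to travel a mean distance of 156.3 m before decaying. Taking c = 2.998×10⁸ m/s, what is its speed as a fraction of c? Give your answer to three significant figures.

Let x = d/(cτ) = 156.3 m / (2.998×10⁸ m/s × 5.940×10^-7 s) = 0.87769. Since d = βγcτ, x = βγ = β/√(1−β²).
Solving: β² = x²/(1+x²) = 0.77034/1.77034 = 0.435137, so β = 0.660.

0.660c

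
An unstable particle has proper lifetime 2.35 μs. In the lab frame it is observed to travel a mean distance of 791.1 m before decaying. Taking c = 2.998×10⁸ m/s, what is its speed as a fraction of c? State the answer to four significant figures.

0.7468c

Let x = d/(cτ) = 791.1 m / (2.998×10⁸ m/s × 2.350×10^-6 s) = 1.1229. Since d = βγcτ, x = βγ = β/√(1−β²).
Solving: β² = x²/(1+x²) = 1.2609/2.2609 = 0.557698, so β = 0.7468.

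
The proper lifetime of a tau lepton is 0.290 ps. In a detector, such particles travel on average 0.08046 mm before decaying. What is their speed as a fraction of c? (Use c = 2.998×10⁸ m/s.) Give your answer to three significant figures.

0.679c

Lab distance = (lab lifetime)·v = γτ·βc, so βγ = d/(cτ) = 8.046×10^-5/(2.998×10⁸ × 2.900×10^-13) = 0.92544.
With βγ = 0.92544: γ² = 1 + (βγ)² = 1.856439, and β = (βγ)/γ = 0.92544/1.36251 = 0.679.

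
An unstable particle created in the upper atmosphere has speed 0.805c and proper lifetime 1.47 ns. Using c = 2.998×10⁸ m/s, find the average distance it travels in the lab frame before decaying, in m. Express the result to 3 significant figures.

0.598 m

γ = 1/√(1 − β²) = 1/√(1 − 0.648025) = 1/√0.351975 = 1/0.593275 = 1.6856.
Lab-frame lifetime: Δt = γτ = 1.6856 × 1.47 ns = 2.4778 ns.
Distance: d = vΔt = 0.805 × 2.998×10⁸ m/s × 2.4778×10^-9 s = 0.598 m.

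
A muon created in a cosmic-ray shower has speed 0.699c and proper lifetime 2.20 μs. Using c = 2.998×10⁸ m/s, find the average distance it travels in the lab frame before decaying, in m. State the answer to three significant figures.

γ = 1/√(1 − β²) = 1/√(1 − 0.488601) = 1/√0.511399 = 1/0.715122 = 1.3984.
Lab-frame lifetime: Δt = γτ = 1.3984 × 2.20 μs = 3.0765 μs.
Distance: d = vΔt = 0.699 × 2.998×10⁸ m/s × 3.0765×10^-6 s = 645 m.

645 m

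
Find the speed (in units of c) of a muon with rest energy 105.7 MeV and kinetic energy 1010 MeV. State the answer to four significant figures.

K = (γ−1)mc², so γ = 1 + 1010/105.7 = 10.555.
Then v/c = √(1 − γ⁻²) = √(1 − 0.00897601) = √0.99102399 = 0.9955.

0.9955c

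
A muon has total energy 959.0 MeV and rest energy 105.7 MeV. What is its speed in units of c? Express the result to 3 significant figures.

0.994c

γ = E/(mc²) = 959.0/105.7 = 9.0728.
β = √(1 − 1/γ²) = √(1 − 0.0121484) = √0.9878516 = 0.994.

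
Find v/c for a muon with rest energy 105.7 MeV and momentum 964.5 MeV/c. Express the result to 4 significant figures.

pc/(mc²) = 964.5/105.7 = 9.1249 = βγ = β/√(1−β²).
So β² = x²/(1 + x²) with x = 9.1249: x² = 83.2638, β² = 83.2638/84.2638 = 0.988133, β = 0.9940.

0.9940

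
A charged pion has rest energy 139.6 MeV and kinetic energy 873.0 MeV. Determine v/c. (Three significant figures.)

0.990

K = (γ−1)mc², so γ = 1 + 873.0/139.6 = 7.2536.
Then v/c = √(1 − γ⁻²) = √(1 − 0.0190061) = √0.9809939 = 0.990.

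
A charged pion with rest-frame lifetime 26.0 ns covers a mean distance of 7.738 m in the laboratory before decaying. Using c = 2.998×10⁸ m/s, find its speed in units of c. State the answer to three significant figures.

Let x = d/(cτ) = 7.738 m / (2.998×10⁸ m/s × 2.600×10^-8 s) = 0.99271. Since d = βγcτ, x = βγ = β/√(1−β²).
Solving: β² = x²/(1+x²) = 0.985473/1.985473 = 0.496342, so β = 0.705.

0.705c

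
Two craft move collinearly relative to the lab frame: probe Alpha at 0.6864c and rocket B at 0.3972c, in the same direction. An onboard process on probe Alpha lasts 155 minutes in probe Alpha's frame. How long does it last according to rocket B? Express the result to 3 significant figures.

Transform probe Alpha's velocity into rocket B's frame: (0.6864 − 0.3972)/(1 − 0.6864·0.3972) = 0.2892/0.72736192, so the relative speed is 0.3976c.
γ for this relative speed: γ = 1/√(1 − 0.158086) = 1.0898.
Probe Alpha's interval is proper; time dilation gives Δt_B = γΔτ = 1.0898 × 155 minutes = 169 minutes.

169 minutes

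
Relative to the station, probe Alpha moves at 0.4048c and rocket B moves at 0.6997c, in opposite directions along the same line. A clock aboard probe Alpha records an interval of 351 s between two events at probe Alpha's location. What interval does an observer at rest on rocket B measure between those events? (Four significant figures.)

689.5 s

Speed of probe Alpha in rocket B's frame: u = (v_A + v_B)/(1 + v_A v_B/c²) = (0.4048 + 0.6997)/(1 + 0.4048×0.6997) = 1.1045/1.28323856 = 0.86071; |u| = 0.86071c.
γ for this relative speed: γ = 1/√(1 − 0.740822) = 1.9643.
Probe Alpha's interval is proper; time dilation gives Δt_B = γΔτ = 1.9643 × 351 s = 689.5 s.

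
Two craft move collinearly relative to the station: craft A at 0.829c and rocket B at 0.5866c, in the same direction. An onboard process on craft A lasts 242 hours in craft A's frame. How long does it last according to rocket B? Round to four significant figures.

274.5 hours

The velocity of craft A relative to rocket B is (0.829 − 0.5866)c / (1 − 0.829×0.5866) = 0.47186c; relative speed 0.47186c.
At |u| = 0.47186c, γ = (1 − 0.222652)^(−1/2) = 1.1342.
Craft A's interval is proper; time dilation gives Δt_B = γΔτ = 1.1342 × 242 hours = 274.5 hours.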